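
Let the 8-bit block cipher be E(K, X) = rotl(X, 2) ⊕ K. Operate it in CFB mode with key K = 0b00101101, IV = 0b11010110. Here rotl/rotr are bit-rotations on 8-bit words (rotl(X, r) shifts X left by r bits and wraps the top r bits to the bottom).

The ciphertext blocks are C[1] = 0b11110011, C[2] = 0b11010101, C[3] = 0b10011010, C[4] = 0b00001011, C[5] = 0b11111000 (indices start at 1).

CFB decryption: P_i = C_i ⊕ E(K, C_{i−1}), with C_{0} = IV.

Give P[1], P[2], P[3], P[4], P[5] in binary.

P[1] = 0b10000101, P[2] = 0b00110111, P[3] = 0b11100000, P[4] = 0b01001100, P[5] = 0b11111001

P[1]: E(K, 0b11010110) = 0b01110110; 0b11110011 ⊕ 0b01110110 = 0b10000101.
P[2]: E(K, 0b11110011) = 0b11100010; 0b11010101 ⊕ 0b11100010 = 0b00110111.
P[3]: E(K, 0b11010101) = 0b01111010; 0b10011010 ⊕ 0b01111010 = 0b11100000.
P[4]: E(K, 0b10011010) = 0b01000111; 0b00001011 ⊕ 0b01000111 = 0b01001100.
P[5]: E(K, 0b00001011) = 0b00000001; 0b11111000 ⊕ 0b00000001 = 0b11111001.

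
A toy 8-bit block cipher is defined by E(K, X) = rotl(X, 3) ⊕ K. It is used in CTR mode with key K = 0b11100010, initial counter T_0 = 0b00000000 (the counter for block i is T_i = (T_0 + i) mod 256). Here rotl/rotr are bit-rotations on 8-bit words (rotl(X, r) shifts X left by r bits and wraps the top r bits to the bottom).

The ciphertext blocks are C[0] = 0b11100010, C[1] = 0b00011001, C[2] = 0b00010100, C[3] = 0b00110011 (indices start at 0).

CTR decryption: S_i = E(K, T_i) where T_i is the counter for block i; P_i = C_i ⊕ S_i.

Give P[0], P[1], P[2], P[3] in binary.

P[0] = 0b00000000, P[1] = 0b11110011, P[2] = 0b11100110, P[3] = 0b11001001

P[0]: T = 0b00000000, S = E(K, T) = 0b11100010; 0b11100010 ⊕ 0b11100010 = 0b00000000.
P[1]: T = 0b00000001, S = E(K, T) = 0b11101010; 0b00011001 ⊕ 0b11101010 = 0b11110011.
P[2]: T = 0b00000010, S = E(K, T) = 0b11110010; 0b00010100 ⊕ 0b11110010 = 0b11100110.
P[3]: T = 0b00000011, S = E(K, T) = 0b11111010; 0b00110011 ⊕ 0b11111010 = 0b11001001.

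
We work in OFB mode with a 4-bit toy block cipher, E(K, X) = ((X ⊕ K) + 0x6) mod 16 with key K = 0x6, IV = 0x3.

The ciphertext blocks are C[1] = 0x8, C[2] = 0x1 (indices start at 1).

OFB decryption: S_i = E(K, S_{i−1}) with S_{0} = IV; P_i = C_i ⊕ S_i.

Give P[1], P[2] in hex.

P[1]: S = E(K, 0x3) = 0xB; 0x8 ⊕ 0xB = 0x3.
P[2]: S = E(K, 0xB) = 0x3; 0x1 ⊕ 0x3 = 0x2.

P[1] = 0x3, P[2] = 0x2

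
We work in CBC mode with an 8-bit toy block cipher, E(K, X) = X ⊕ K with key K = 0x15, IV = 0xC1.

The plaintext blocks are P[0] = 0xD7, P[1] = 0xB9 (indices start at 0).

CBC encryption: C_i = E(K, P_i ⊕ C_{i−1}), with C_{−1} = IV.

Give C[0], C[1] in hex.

C[0]: P[0] ⊕ 0xC1 = 0x16; E(K, 0x16) = 0x03.
C[1]: P[1] ⊕ 0x03 = 0xBA; E(K, 0xBA) = 0xAF.

C[0] = 0x03, C[1] = 0xAF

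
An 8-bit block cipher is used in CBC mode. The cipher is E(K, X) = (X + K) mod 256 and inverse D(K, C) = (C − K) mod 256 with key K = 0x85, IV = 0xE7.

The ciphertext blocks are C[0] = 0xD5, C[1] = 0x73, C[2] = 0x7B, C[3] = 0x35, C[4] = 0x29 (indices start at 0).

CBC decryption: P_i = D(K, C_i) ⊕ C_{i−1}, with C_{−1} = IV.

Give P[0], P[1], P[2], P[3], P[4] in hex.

P[0] = 0xB7, P[1] = 0x3B, P[2] = 0x85, P[3] = 0xCB, P[4] = 0x91

P[0]: D(K, 0xD5) = 0x50; 0x50 ⊕ 0xE7 = 0xB7.
P[1]: D(K, 0x73) = 0xEE; 0xEE ⊕ 0xD5 = 0x3B.
P[2]: D(K, 0x7B) = 0xF6; 0xF6 ⊕ 0x73 = 0x85.
P[3]: D(K, 0x35) = 0xB0; 0xB0 ⊕ 0x7B = 0xCB.
P[4]: D(K, 0x29) = 0xA4; 0xA4 ⊕ 0x35 = 0x91.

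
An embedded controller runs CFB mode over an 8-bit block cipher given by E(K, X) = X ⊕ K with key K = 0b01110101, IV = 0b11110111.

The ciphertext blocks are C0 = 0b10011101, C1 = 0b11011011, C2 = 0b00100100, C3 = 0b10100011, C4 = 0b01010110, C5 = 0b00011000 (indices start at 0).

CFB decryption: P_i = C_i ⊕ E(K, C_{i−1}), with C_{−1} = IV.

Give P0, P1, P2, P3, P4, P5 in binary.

P0: E(K, 0b11110111) = 0b10000010; 0b10011101 ⊕ 0b10000010 = 0b00011111.
P1: E(K, 0b10011101) = 0b11101000; 0b11011011 ⊕ 0b11101000 = 0b00110011.
P2: E(K, 0b11011011) = 0b10101110; 0b00100100 ⊕ 0b10101110 = 0b10001010.
P3: E(K, 0b00100100) = 0b01010001; 0b10100011 ⊕ 0b01010001 = 0b11110010.
P4: E(K, 0b10100011) = 0b11010110; 0b01010110 ⊕ 0b11010110 = 0b10000000.
P5: E(K, 0b01010110) = 0b00100011; 0b00011000 ⊕ 0b00100011 = 0b00111011.

P0 = 0b00011111, P1 = 0b00110011, P2 = 0b10001010, P3 = 0b11110010, P4 = 0b10000000, P5 = 0b00111011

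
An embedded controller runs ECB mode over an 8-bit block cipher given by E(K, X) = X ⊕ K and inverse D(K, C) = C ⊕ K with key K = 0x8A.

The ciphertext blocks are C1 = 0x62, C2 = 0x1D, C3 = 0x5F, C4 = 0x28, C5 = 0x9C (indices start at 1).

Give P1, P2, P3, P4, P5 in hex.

P1 = 0xE8, P2 = 0x97, P3 = 0xD5, P4 = 0xA2, P5 = 0x16

ECB decryption: P_i = D(K, C_i).
P1: D(K, 0x62) = 0xE8.
P2: D(K, 0x1D) = 0x97.
P3: D(K, 0x5F) = 0xD5.
P4: D(K, 0x28) = 0xA2.
P5: D(K, 0x9C) = 0x16.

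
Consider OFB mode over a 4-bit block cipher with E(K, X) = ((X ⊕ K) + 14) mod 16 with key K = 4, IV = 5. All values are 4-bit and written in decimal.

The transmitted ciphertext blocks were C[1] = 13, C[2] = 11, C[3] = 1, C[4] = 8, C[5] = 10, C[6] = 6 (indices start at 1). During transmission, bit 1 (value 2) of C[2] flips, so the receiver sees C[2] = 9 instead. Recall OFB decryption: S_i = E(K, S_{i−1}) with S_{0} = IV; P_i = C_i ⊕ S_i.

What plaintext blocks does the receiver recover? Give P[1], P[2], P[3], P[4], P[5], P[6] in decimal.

P[1] = 2, P[2] = 0, P[3] = 10, P[4] = 5, P[5] = 13, P[6] = 7

Only C[2] changed, to 9. In OFB, a change in C_i flips the same bit in P_i only; the keystream is unaffected. Decrypting the received ciphertext:
P[1]: S = E(K, 5) = 15; 13 ⊕ 15 = 2.
P[2]: S = E(K, 15) = 9; 9 ⊕ 9 = 0.
P[3]: S = E(K, 9) = 11; 1 ⊕ 11 = 10.
P[4]: S = E(K, 11) = 13; 8 ⊕ 13 = 5.
P[5]: S = E(K, 13) = 7; 10 ⊕ 7 = 13.
P[6]: S = E(K, 7) = 1; 6 ⊕ 1 = 7.
Blocks that differ from the original plaintext: P[2].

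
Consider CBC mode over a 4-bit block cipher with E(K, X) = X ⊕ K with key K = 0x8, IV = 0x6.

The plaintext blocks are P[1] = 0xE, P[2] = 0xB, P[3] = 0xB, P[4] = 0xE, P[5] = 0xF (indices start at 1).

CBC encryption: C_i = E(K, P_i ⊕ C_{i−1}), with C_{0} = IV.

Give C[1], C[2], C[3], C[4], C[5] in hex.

C[1]: P[1] ⊕ 0x6 = 0x8; E(K, 0x8) = 0x0.
C[2]: P[2] ⊕ 0x0 = 0xB; E(K, 0xB) = 0x3.
C[3]: P[3] ⊕ 0x3 = 0x8; E(K, 0x8) = 0x0.
C[4]: P[4] ⊕ 0x0 = 0xE; E(K, 0xE) = 0x6.
C[5]: P[5] ⊕ 0x6 = 0x9; E(K, 0x9) = 0x1.

C[1] = 0x0, C[2] = 0x3, C[3] = 0x0, C[4] = 0x6, C[5] = 0x1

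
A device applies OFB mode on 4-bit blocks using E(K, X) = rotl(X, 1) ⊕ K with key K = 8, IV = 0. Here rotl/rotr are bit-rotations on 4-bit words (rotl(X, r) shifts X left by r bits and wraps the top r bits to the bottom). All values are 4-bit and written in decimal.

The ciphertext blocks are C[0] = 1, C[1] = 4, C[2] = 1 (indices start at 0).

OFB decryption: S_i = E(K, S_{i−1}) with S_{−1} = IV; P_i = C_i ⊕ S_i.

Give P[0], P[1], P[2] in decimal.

P[0]: S = E(K, 0) = 8; 1 ⊕ 8 = 9.
P[1]: S = E(K, 8) = 9; 4 ⊕ 9 = 13.
P[2]: S = E(K, 9) = 11; 1 ⊕ 11 = 10.

P[0] = 9, P[1] = 13, P[2] = 10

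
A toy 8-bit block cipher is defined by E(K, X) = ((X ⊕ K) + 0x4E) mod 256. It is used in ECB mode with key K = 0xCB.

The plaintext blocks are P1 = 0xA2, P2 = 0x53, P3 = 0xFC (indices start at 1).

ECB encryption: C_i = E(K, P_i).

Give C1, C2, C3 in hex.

C1: E(K, 0xA2) = 0xB7.
C2: E(K, 0x53) = 0xE6.
C3: E(K, 0xFC) = 0x85.

C1 = 0xB7, C2 = 0xE6, C3 = 0x85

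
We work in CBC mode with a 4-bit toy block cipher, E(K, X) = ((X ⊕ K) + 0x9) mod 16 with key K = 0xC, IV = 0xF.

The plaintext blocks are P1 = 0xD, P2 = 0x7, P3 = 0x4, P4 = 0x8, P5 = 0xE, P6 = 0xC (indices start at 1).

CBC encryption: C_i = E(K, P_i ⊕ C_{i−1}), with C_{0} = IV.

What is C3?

C1: P1 ⊕ 0xF = 0x2; E(K, 0x2) = 0x7.
C2: P2 ⊕ 0x7 = 0x0; E(K, 0x0) = 0x5.
C3: P3 ⊕ 0x5 = 0x1; E(K, 0x1) = 0x6.

C3 = 0x6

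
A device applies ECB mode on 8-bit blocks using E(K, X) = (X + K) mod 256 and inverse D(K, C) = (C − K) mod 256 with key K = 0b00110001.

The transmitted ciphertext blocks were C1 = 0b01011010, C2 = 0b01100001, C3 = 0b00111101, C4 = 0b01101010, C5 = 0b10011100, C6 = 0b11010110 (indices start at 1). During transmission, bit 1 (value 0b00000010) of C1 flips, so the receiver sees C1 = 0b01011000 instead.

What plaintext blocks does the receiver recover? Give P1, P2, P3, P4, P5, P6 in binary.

ECB decryption: P_i = D(K, C_i).
Only C1 changed, to 0b01011000. In ECB, a change in C_i affects only P_i. Decrypting the received ciphertext:
P1: D(K, 0b01011000) = 0b00100111.
P2: D(K, 0b01100001) = 0b00110000.
P3: D(K, 0b00111101) = 0b00001100.
P4: D(K, 0b01101010) = 0b00111001.
P5: D(K, 0b10011100) = 0b01101011.
P6: D(K, 0b11010110) = 0b10100101.
Blocks that differ from the original plaintext: P1.

P1 = 0b00100111, P2 = 0b00110000, P3 = 0b00001100, P4 = 0b00111001, P5 = 0b01101011, P6 = 0b10100101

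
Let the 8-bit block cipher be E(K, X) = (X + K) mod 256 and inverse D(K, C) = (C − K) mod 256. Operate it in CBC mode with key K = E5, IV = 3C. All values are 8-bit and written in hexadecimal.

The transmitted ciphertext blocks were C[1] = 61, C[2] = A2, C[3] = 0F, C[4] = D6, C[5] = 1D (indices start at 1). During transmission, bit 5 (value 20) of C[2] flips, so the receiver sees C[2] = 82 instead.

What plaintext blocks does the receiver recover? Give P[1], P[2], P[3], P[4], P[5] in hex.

P[1] = 40, P[2] = FC, P[3] = A8, P[4] = FE, P[5] = EE

CBC decryption: P_i = D(K, C_i) ⊕ C_{i−1}, with C_{0} = IV.
Only C[2] changed, to 82. In CBC, a change in C_i garbles P_i and flips the same bit in P_{i+1}. Decrypting the received ciphertext:
P[1]: D(K, 61) = 7C; 7C ⊕ 3C = 40.
P[2]: D(K, 82) = 9D; 9D ⊕ 61 = FC.
P[3]: D(K, 0F) = 2A; 2A ⊕ 82 = A8.
P[4]: D(K, D6) = F1; F1 ⊕ 0F = FE.
P[5]: D(K, 1D) = 38; 38 ⊕ D6 = EE.
Blocks that differ from the original plaintext: P[2], P[3].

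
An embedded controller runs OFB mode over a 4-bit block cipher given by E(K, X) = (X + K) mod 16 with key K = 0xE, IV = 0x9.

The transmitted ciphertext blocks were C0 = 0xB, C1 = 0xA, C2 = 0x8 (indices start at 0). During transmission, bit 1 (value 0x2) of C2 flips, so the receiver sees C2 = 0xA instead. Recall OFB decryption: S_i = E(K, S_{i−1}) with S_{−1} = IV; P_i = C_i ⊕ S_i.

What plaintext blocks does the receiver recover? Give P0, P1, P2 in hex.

Only C2 changed, to 0xA. In OFB, a change in C_i flips the same bit in P_i only; the keystream is unaffected. Decrypting the received ciphertext:
P0: S = E(K, 0x9) = 0x7; 0xB ⊕ 0x7 = 0xC.
P1: S = E(K, 0x7) = 0x5; 0xA ⊕ 0x5 = 0xF.
P2: S = E(K, 0x5) = 0x3; 0xA ⊕ 0x3 = 0x9.
Blocks that differ from the original plaintext: P2.

P0 = 0xC, P1 = 0xF, P2 = 0x9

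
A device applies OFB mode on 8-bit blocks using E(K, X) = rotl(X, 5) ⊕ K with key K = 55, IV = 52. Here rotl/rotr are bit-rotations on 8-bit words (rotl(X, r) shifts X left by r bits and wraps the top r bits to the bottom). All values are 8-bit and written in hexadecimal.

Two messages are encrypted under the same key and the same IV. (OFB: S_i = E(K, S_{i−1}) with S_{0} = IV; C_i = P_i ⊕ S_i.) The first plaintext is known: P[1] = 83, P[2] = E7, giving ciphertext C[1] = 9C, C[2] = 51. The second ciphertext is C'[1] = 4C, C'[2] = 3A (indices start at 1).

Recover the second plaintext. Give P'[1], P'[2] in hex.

In OFB with a reused IV, both messages share the same keystream S_i, so C_i ⊕ C'_i = P_i ⊕ P'_i and thus P'_i = P_i ⊕ C_i ⊕ C'_i.
P'[1]: 83 ⊕ 9C ⊕ 4C = 53.
P'[2]: E7 ⊕ 51 ⊕ 3A = 8C.

P'[1] = 53, P'[2] = 8C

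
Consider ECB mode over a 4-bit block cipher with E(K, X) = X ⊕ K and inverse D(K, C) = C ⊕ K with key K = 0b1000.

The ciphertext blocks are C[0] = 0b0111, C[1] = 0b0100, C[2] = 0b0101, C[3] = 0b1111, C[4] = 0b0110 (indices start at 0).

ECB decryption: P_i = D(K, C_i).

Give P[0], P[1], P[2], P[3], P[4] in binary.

P[0]: D(K, 0b0111) = 0b1111.
P[1]: D(K, 0b0100) = 0b1100.
P[2]: D(K, 0b0101) = 0b1101.
P[3]: D(K, 0b1111) = 0b0111.
P[4]: D(K, 0b0110) = 0b1110.

P[0] = 0b1111, P[1] = 0b1100, P[2] = 0b1101, P[3] = 0b0111, P[4] = 0b1110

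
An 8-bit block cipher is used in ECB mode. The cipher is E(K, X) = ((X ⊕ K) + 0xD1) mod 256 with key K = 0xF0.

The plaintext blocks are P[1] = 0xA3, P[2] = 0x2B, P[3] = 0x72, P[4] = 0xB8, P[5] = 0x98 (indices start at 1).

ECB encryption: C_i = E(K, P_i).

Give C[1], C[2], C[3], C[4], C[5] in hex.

C[1]: E(K, 0xA3) = 0x24.
C[2]: E(K, 0x2B) = 0xAC.
C[3]: E(K, 0x72) = 0x53.
C[4]: E(K, 0xB8) = 0x19.
C[5]: E(K, 0x98) = 0x39.

C[1] = 0x24, C[2] = 0xAC, C[3] = 0x53, C[4] = 0x19, C[5] = 0x39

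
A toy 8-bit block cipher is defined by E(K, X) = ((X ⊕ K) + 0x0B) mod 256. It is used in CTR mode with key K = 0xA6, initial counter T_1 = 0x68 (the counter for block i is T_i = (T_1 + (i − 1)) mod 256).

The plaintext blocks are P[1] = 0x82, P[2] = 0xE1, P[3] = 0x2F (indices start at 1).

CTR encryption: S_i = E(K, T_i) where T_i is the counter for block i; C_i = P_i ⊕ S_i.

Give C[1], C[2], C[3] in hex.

C[1] = 0x5B, C[2] = 0x3B, C[3] = 0xF8

C[1]: T = 0x68, S = E(K, T) = 0xD9; 0x82 ⊕ 0xD9 = 0x5B.
C[2]: T = 0x69, S = E(K, T) = 0xDA; 0xE1 ⊕ 0xDA = 0x3B.
C[3]: T = 0x6A, S = E(K, T) = 0xD7; 0x2F ⊕ 0xD7 = 0xF8.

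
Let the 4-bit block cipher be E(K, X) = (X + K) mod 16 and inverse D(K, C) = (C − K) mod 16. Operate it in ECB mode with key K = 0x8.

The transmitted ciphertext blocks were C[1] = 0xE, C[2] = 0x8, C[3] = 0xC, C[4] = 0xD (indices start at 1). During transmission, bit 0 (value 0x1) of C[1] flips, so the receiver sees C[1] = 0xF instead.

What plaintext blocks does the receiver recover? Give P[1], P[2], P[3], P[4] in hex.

P[1] = 0x7, P[2] = 0x0, P[3] = 0x4, P[4] = 0x5

ECB decryption: P_i = D(K, C_i).
Only C[1] changed, to 0xF. In ECB, a change in C_i affects only P_i. Decrypting the received ciphertext:
P[1]: D(K, 0xF) = 0x7.
P[2]: D(K, 0x8) = 0x0.
P[3]: D(K, 0xC) = 0x4.
P[4]: D(K, 0xD) = 0x5.
Blocks that differ from the original plaintext: P[1].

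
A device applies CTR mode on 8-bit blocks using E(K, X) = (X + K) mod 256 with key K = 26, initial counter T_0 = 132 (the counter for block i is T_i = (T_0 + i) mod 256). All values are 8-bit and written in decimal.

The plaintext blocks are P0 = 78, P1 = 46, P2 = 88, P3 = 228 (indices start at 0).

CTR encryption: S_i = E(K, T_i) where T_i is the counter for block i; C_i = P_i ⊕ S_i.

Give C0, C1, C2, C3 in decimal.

C0 = 208, C1 = 177, C2 = 248, C3 = 69

C0: T = 132, S = E(K, T) = 158; 78 ⊕ 158 = 208.
C1: T = 133, S = E(K, T) = 159; 46 ⊕ 159 = 177.
C2: T = 134, S = E(K, T) = 160; 88 ⊕ 160 = 248.
C3: T = 135, S = E(K, T) = 161; 228 ⊕ 161 = 69.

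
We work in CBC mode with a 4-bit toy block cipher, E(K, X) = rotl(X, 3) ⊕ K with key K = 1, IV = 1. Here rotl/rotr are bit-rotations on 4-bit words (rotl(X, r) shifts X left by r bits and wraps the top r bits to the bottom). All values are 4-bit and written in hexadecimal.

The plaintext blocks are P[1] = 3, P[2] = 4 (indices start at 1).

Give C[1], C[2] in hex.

CBC encryption: C_i = E(K, P_i ⊕ C_{i−1}), with C_{0} = IV.
C[1]: P[1] ⊕ 1 = 2; E(K, 2) = 0.
C[2]: P[2] ⊕ 0 = 4; E(K, 4) = 3.

C[1] = 0, C[2] = 3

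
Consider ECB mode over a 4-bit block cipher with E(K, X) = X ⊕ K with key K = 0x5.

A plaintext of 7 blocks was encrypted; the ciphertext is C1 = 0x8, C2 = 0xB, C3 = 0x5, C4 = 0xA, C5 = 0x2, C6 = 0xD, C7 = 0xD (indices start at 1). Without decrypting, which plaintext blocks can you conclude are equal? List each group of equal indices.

P6 = P7

ECB encrypts each block independently with the same key, so equal ciphertext blocks imply equal plaintext blocks.
C6 = C7 = 0xD, so P6 = P7.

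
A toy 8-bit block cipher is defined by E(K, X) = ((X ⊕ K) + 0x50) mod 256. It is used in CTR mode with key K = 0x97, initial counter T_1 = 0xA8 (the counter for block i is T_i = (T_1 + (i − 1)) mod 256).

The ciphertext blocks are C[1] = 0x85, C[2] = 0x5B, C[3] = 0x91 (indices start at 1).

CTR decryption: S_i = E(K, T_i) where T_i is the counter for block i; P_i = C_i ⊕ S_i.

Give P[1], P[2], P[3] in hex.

P[1] = 0x0A, P[2] = 0xD5, P[3] = 0x1C

P[1]: T = 0xA8, S = E(K, T) = 0x8F; 0x85 ⊕ 0x8F = 0x0A.
P[2]: T = 0xA9, S = E(K, T) = 0x8E; 0x5B ⊕ 0x8E = 0xD5.
P[3]: T = 0xAA, S = E(K, T) = 0x8D; 0x91 ⊕ 0x8D = 0x1C.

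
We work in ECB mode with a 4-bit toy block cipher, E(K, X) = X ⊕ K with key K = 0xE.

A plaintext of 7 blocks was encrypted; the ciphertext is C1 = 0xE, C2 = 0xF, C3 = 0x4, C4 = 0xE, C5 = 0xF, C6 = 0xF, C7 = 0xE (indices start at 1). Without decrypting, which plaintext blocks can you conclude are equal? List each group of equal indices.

ECB encrypts each block independently with the same key, so equal ciphertext blocks imply equal plaintext blocks.
C1 = C4 = C7 = 0xE, so P1 = P4 = P7.
C2 = C5 = C6 = 0xF, so P2 = P5 = P6.

P1 = P4 = P7; P2 = P5 = P6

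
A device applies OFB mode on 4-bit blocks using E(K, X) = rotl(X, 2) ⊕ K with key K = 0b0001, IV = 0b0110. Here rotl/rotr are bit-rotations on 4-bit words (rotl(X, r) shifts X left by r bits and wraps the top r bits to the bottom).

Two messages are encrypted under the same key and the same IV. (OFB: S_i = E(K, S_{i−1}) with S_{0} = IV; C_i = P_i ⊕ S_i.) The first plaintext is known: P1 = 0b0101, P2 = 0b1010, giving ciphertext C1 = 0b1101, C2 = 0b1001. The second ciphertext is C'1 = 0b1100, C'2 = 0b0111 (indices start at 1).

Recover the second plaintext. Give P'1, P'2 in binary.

In OFB with a reused IV, both messages share the same keystream S_i, so C_i ⊕ C'_i = P_i ⊕ P'_i and thus P'_i = P_i ⊕ C_i ⊕ C'_i.
P'1: 0b0101 ⊕ 0b1101 ⊕ 0b1100 = 0b0100.
P'2: 0b1010 ⊕ 0b1001 ⊕ 0b0111 = 0b0100.

P'1 = 0b0100, P'2 = 0b0100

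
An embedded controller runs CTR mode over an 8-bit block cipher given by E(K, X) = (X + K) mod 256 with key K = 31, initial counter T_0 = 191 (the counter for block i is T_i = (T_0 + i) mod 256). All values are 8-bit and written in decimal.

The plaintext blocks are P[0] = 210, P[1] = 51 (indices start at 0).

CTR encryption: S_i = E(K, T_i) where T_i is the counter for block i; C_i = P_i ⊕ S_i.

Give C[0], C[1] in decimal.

C[0]: T = 191, S = E(K, T) = 222; 210 ⊕ 222 = 12.
C[1]: T = 192, S = E(K, T) = 223; 51 ⊕ 223 = 236.

C[0] = 12, C[1] = 236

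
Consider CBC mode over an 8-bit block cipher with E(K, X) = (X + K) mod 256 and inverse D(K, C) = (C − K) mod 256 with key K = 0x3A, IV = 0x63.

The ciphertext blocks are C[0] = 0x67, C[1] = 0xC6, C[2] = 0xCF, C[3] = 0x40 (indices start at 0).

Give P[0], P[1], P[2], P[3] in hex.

P[0] = 0x4E, P[1] = 0xEB, P[2] = 0x53, P[3] = 0xC9

CBC decryption: P_i = D(K, C_i) ⊕ C_{i−1}, with C_{−1} = IV.
P[0]: D(K, 0x67) = 0x2D; 0x2D ⊕ 0x63 = 0x4E.
P[1]: D(K, 0xC6) = 0x8C; 0x8C ⊕ 0x67 = 0xEB.
P[2]: D(K, 0xCF) = 0x95; 0x95 ⊕ 0xC6 = 0x53.
P[3]: D(K, 0x40) = 0x06; 0x06 ⊕ 0xCF = 0xC9.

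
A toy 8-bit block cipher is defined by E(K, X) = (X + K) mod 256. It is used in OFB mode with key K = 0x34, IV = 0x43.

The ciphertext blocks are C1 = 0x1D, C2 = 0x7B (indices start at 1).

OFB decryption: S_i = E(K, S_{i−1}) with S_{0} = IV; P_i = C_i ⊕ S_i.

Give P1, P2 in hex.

P1 = 0x6A, P2 = 0xD0

P1: S = E(K, 0x43) = 0x77; 0x1D ⊕ 0x77 = 0x6A.
P2: S = E(K, 0x77) = 0xAB; 0x7B ⊕ 0xAB = 0xD0.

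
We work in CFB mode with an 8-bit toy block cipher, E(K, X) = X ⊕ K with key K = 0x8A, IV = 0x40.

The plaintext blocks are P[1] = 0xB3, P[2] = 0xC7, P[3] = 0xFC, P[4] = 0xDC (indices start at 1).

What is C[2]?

CFB encryption: C_i = P_i ⊕ E(K, C_{i−1}), with C_{0} = IV.
C[1]: E(K, 0x40) = 0xCA; 0xB3 ⊕ 0xCA = 0x79.
C[2]: E(K, 0x79) = 0xF3; 0xC7 ⊕ 0xF3 = 0x34.

C[2] = 0x34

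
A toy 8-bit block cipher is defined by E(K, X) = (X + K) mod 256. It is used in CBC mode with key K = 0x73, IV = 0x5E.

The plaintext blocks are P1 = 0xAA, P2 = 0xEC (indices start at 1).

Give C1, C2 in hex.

CBC encryption: C_i = E(K, P_i ⊕ C_{i−1}), with C_{0} = IV.
C1: P1 ⊕ 0x5E = 0xF4; E(K, 0xF4) = 0x67.
C2: P2 ⊕ 0x67 = 0x8B; E(K, 0x8B) = 0xFE.

C1 = 0x67, C2 = 0xFE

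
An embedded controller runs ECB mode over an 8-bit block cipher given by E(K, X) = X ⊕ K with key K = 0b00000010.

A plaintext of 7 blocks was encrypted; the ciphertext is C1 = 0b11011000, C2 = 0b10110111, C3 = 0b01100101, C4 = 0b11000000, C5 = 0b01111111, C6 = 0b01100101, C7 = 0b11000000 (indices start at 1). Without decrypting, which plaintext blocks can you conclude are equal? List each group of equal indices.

ECB encrypts each block independently with the same key, so equal ciphertext blocks imply equal plaintext blocks.
C3 = C6 = 0b01100101, so P3 = P6.
C4 = C7 = 0b11000000, so P4 = P7.

P3 = P6; P4 = P7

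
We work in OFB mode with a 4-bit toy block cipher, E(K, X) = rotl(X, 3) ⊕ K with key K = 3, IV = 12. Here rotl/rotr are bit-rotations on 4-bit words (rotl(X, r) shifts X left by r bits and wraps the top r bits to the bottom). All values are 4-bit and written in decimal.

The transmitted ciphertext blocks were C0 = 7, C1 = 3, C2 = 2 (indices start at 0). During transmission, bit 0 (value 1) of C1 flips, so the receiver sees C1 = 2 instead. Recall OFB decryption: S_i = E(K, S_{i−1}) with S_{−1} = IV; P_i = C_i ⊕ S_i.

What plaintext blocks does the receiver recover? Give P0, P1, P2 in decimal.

P0 = 2, P1 = 11, P2 = 13

Only C1 changed, to 2. In OFB, a change in C_i flips the same bit in P_i only; the keystream is unaffected. Decrypting the received ciphertext:
P0: S = E(K, 12) = 5; 7 ⊕ 5 = 2.
P1: S = E(K, 5) = 9; 2 ⊕ 9 = 11.
P2: S = E(K, 9) = 15; 2 ⊕ 15 = 13.
Blocks that differ from the original plaintext: P1.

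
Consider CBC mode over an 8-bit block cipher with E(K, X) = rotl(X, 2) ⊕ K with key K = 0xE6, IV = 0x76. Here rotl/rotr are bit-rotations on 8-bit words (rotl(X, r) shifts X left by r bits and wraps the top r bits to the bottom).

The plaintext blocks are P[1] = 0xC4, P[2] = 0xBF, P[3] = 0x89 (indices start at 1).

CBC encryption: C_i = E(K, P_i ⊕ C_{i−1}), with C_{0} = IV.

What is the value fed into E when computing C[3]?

0x21

C[1]: P[1] ⊕ 0x76 = 0xB2; E(K, 0xB2) = 0x2C.
C[2]: P[2] ⊕ 0x2C = 0x93; E(K, 0x93) = 0xA8.
C[3]: P[3] ⊕ 0xA8 = 0x21; E(K, 0x21) = 0x62.
So the input to E for block [3] is 0x21.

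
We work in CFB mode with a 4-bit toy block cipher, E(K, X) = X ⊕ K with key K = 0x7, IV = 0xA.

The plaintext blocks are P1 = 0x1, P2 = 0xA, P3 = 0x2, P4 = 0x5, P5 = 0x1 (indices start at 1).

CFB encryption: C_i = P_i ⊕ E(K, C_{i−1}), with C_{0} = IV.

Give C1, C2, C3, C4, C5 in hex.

C1 = 0xC, C2 = 0x1, C3 = 0x4, C4 = 0x6, C5 = 0x0

C1: E(K, 0xA) = 0xD; 0x1 ⊕ 0xD = 0xC.
C2: E(K, 0xC) = 0xB; 0xA ⊕ 0xB = 0x1.
C3: E(K, 0x1) = 0x6; 0x2 ⊕ 0x6 = 0x4.
C4: E(K, 0x4) = 0x3; 0x5 ⊕ 0x3 = 0x6.
C5: E(K, 0x6) = 0x1; 0x1 ⊕ 0x1 = 0x0.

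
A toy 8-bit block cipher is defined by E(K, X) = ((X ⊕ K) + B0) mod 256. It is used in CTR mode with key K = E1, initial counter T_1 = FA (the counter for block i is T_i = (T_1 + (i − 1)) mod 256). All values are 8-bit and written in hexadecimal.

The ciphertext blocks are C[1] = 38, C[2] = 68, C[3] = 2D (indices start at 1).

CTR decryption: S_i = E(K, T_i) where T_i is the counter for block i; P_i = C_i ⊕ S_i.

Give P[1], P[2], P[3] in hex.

P[1]: T = FA, S = E(K, T) = CB; 38 ⊕ CB = F3.
P[2]: T = FB, S = E(K, T) = CA; 68 ⊕ CA = A2.
P[3]: T = FC, S = E(K, T) = CD; 2D ⊕ CD = E0.

P[1] = F3, P[2] = A2, P[3] = E0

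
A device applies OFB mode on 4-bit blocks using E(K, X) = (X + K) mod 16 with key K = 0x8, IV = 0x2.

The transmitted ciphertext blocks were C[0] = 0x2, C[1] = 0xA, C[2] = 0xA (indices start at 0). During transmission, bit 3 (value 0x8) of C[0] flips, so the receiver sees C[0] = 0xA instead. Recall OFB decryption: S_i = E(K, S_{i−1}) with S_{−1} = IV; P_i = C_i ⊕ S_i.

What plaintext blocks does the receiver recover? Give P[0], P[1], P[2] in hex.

P[0] = 0x0, P[1] = 0x8, P[2] = 0x0

Only C[0] changed, to 0xA. In OFB, a change in C_i flips the same bit in P_i only; the keystream is unaffected. Decrypting the received ciphertext:
P[0]: S = E(K, 0x2) = 0xA; 0xA ⊕ 0xA = 0x0.
P[1]: S = E(K, 0xA) = 0x2; 0xA ⊕ 0x2 = 0x8.
P[2]: S = E(K, 0x2) = 0xA; 0xA ⊕ 0xA = 0x0.
Blocks that differ from the original plaintext: P[0].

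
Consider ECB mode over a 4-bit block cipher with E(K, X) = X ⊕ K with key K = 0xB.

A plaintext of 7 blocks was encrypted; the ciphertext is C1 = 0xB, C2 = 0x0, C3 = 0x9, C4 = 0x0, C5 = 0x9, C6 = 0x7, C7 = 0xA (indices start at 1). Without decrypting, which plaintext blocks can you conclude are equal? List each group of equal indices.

P2 = P4; P3 = P5

ECB encrypts each block independently with the same key, so equal ciphertext blocks imply equal plaintext blocks.
C2 = C4 = 0x0, so P2 = P4.
C3 = C5 = 0x9, so P3 = P5.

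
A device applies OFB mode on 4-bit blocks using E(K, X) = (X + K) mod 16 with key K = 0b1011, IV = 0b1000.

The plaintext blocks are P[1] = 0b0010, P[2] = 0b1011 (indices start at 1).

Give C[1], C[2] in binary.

C[1] = 0b0001, C[2] = 0b0101

OFB encryption: S_i = E(K, S_{i−1}) with S_{0} = IV; C_i = P_i ⊕ S_i.
C[1]: S = E(K, 0b1000) = 0b0011; 0b0010 ⊕ 0b0011 = 0b0001.
C[2]: S = E(K, 0b0011) = 0b1110; 0b1011 ⊕ 0b1110 = 0b0101.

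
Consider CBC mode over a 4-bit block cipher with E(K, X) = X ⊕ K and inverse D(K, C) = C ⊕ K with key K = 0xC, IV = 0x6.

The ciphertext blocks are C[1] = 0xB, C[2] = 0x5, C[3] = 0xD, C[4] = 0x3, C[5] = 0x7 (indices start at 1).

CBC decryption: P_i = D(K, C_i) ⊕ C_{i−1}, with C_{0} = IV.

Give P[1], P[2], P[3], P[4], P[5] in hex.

P[1]: D(K, 0xB) = 0x7; 0x7 ⊕ 0x6 = 0x1.
P[2]: D(K, 0x5) = 0x9; 0x9 ⊕ 0xB = 0x2.
P[3]: D(K, 0xD) = 0x1; 0x1 ⊕ 0x5 = 0x4.
P[4]: D(K, 0x3) = 0xF; 0xF ⊕ 0xD = 0x2.
P[5]: D(K, 0x7) = 0xB; 0xB ⊕ 0x3 = 0x8.

P[1] = 0x1, P[2] = 0x2, P[3] = 0x4, P[4] = 0x2, P[5] = 0x8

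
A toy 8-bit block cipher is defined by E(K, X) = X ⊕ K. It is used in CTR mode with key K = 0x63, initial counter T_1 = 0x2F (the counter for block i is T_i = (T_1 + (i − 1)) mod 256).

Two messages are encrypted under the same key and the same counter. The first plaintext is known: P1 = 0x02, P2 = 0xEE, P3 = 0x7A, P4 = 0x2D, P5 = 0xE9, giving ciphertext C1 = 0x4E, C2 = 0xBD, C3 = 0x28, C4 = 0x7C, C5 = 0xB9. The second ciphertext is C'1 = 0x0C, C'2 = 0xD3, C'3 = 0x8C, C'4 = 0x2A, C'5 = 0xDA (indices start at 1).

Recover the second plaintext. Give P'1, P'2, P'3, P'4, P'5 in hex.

In CTR with a reused counter, both messages share the same keystream S_i, so C_i ⊕ C'_i = P_i ⊕ P'_i and thus P'_i = P_i ⊕ C_i ⊕ C'_i.
P'1: 0x02 ⊕ 0x4E ⊕ 0x0C = 0x40.
P'2: 0xEE ⊕ 0xBD ⊕ 0xD3 = 0x80.
P'3: 0x7A ⊕ 0x28 ⊕ 0x8C = 0xDE.
P'4: 0x2D ⊕ 0x7C ⊕ 0x2A = 0x7B.
P'5: 0xE9 ⊕ 0xB9 ⊕ 0xDA = 0x8A.

P'1 = 0x40, P'2 = 0x80, P'3 = 0xDE, P'4 = 0x7B, P'5 = 0x8A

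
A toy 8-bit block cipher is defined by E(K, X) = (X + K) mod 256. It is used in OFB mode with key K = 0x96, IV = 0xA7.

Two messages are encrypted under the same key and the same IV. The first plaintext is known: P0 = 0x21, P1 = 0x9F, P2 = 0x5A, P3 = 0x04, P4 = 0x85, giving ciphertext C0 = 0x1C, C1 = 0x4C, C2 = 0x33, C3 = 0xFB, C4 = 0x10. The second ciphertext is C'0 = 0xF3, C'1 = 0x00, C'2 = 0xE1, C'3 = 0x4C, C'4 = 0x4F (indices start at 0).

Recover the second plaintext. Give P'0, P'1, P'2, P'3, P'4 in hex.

P'0 = 0xCE, P'1 = 0xD3, P'2 = 0x88, P'3 = 0xB3, P'4 = 0xDA

In OFB with a reused IV, both messages share the same keystream S_i, so C_i ⊕ C'_i = P_i ⊕ P'_i and thus P'_i = P_i ⊕ C_i ⊕ C'_i.
P'0: 0x21 ⊕ 0x1C ⊕ 0xF3 = 0xCE.
P'1: 0x9F ⊕ 0x4C ⊕ 0x00 = 0xD3.
P'2: 0x5A ⊕ 0x33 ⊕ 0xE1 = 0x88.
P'3: 0x04 ⊕ 0xFB ⊕ 0x4C = 0xB3.
P'4: 0x85 ⊕ 0x10 ⊕ 0x4F = 0xDA.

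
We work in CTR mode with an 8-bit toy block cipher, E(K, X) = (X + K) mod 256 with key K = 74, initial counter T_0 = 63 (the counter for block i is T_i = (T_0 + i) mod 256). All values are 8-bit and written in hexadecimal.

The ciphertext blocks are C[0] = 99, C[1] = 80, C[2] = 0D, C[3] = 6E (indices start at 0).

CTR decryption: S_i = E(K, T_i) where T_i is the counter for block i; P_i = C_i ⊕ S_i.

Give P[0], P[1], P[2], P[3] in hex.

P[0]: T = 63, S = E(K, T) = D7; 99 ⊕ D7 = 4E.
P[1]: T = 64, S = E(K, T) = D8; 80 ⊕ D8 = 58.
P[2]: T = 65, S = E(K, T) = D9; 0D ⊕ D9 = D4.
P[3]: T = 66, S = E(K, T) = DA; 6E ⊕ DA = B4.

P[0] = 4E, P[1] = 58, P[2] = D4, P[3] = B4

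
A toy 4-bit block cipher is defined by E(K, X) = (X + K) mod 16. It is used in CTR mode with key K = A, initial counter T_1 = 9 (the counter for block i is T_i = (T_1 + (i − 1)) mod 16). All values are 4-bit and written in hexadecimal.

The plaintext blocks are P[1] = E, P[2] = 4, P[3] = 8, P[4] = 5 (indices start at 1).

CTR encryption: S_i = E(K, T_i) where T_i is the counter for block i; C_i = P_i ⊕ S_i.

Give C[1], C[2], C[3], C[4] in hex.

C[1] = D, C[2] = 0, C[3] = D, C[4] = 3

C[1]: T = 9, S = E(K, T) = 3; E ⊕ 3 = D.
C[2]: T = A, S = E(K, T) = 4; 4 ⊕ 4 = 0.
C[3]: T = B, S = E(K, T) = 5; 8 ⊕ 5 = D.
C[4]: T = C, S = E(K, T) = 6; 5 ⊕ 6 = 3.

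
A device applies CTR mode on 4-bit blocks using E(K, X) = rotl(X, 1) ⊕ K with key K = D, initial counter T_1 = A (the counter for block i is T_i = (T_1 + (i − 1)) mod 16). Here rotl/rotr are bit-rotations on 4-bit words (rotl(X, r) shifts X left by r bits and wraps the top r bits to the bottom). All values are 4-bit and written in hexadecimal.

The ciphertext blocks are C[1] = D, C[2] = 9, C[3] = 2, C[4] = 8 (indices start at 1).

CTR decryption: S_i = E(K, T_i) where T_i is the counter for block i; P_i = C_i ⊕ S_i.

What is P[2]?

P[2] = 3

P[2]: T = B, S = E(K, T) = A; 9 ⊕ A = 3.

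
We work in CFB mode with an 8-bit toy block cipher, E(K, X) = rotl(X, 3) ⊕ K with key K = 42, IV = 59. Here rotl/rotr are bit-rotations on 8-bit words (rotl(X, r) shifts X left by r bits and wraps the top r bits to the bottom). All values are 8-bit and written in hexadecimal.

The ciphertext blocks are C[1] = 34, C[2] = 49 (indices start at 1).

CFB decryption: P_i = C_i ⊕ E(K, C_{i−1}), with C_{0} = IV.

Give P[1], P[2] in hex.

P[1]: E(K, 59) = 88; 34 ⊕ 88 = BC.
P[2]: E(K, 34) = E3; 49 ⊕ E3 = AA.

P[1] = BC, P[2] = AA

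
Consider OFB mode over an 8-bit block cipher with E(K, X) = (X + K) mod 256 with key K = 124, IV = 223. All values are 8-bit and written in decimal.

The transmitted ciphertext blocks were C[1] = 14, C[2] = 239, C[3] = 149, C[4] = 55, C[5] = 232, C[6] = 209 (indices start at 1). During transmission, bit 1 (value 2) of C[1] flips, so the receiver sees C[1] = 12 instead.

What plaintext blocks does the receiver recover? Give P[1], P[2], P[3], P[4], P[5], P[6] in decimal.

P[1] = 87, P[2] = 56, P[3] = 198, P[4] = 248, P[5] = 163, P[6] = 22

OFB decryption: S_i = E(K, S_{i−1}) with S_{0} = IV; P_i = C_i ⊕ S_i.
Only C[1] changed, to 12. In OFB, a change in C_i flips the same bit in P_i only; the keystream is unaffected. Decrypting the received ciphertext:
P[1]: S = E(K, 223) = 91; 12 ⊕ 91 = 87.
P[2]: S = E(K, 91) = 215; 239 ⊕ 215 = 56.
P[3]: S = E(K, 215) = 83; 149 ⊕ 83 = 198.
P[4]: S = E(K, 83) = 207; 55 ⊕ 207 = 248.
P[5]: S = E(K, 207) = 75; 232 ⊕ 75 = 163.
P[6]: S = E(K, 75) = 199; 209 ⊕ 199 = 22.
Blocks that differ from the original plaintext: P[1].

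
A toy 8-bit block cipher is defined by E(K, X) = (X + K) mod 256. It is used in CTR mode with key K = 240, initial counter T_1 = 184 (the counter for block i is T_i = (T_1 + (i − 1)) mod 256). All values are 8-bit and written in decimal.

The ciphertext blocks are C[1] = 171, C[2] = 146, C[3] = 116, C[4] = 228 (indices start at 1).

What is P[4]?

CTR decryption: S_i = E(K, T_i) where T_i is the counter for block i; P_i = C_i ⊕ S_i.
P[4]: T = 187, S = E(K, T) = 171; 228 ⊕ 171 = 79.

P[4] = 79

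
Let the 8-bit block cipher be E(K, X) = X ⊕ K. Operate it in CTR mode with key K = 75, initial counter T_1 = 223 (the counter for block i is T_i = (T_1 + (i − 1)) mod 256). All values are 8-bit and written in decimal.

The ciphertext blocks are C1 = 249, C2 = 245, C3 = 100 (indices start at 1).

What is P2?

CTR decryption: S_i = E(K, T_i) where T_i is the counter for block i; P_i = C_i ⊕ S_i.
P2: T = 224, S = E(K, T) = 171; 245 ⊕ 171 = 94.

P2 = 94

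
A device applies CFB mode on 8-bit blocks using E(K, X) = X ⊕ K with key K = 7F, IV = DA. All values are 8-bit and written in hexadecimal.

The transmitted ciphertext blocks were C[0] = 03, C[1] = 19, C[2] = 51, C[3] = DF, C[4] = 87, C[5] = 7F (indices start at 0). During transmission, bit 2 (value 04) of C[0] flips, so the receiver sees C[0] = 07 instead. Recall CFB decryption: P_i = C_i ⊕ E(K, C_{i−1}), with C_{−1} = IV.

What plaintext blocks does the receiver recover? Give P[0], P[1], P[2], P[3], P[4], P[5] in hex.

P[0] = A2, P[1] = 61, P[2] = 37, P[3] = F1, P[4] = 27, P[5] = 87

Only C[0] changed, to 07. In CFB, a change in C_i flips the same bit in P_i and garbles P_{i+1}. Decrypting the received ciphertext:
P[0]: E(K, DA) = A5; 07 ⊕ A5 = A2.
P[1]: E(K, 07) = 78; 19 ⊕ 78 = 61.
P[2]: E(K, 19) = 66; 51 ⊕ 66 = 37.
P[3]: E(K, 51) = 2E; DF ⊕ 2E = F1.
P[4]: E(K, DF) = A0; 87 ⊕ A0 = 27.
P[5]: E(K, 87) = F8; 7F ⊕ F8 = 87.
Blocks that differ from the original plaintext: P[0], P[1].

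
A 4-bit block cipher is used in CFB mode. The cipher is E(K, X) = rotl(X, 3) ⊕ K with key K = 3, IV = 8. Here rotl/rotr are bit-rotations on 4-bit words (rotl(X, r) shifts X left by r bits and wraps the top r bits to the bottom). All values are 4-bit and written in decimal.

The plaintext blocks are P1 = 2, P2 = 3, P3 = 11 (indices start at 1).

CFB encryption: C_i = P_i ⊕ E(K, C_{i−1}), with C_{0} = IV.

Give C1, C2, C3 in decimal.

C1 = 5, C2 = 10, C3 = 13

C1: E(K, 8) = 7; 2 ⊕ 7 = 5.
C2: E(K, 5) = 9; 3 ⊕ 9 = 10.
C3: E(K, 10) = 6; 11 ⊕ 6 = 13.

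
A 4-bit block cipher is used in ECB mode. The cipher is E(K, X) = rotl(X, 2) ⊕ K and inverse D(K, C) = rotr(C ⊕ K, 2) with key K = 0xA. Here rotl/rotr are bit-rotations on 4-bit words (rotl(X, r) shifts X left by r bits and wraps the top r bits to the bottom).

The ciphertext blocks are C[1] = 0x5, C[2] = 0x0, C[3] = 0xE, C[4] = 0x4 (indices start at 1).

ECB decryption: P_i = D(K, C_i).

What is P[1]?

P[1]: D(K, 0x5) = 0xF.

P[1] = 0xF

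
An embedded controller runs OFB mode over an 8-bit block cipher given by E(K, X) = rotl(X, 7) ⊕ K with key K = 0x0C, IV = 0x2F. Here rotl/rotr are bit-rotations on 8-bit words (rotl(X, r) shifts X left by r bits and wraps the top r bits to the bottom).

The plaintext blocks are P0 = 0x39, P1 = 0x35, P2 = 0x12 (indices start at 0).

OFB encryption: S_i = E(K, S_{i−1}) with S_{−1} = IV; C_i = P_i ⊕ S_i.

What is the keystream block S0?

0x9B

C0: S = E(K, 0x2F) = 0x9B; 0x39 ⊕ 0x9B = 0xA2.
So S0 = 0x9B.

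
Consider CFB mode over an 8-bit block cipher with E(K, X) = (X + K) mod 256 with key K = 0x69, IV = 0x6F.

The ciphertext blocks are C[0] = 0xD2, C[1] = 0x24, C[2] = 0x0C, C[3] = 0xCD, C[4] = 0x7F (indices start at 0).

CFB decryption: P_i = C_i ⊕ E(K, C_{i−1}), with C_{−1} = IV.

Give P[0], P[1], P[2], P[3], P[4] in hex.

P[0] = 0x0A, P[1] = 0x1F, P[2] = 0x81, P[3] = 0xB8, P[4] = 0x49

P[0]: E(K, 0x6F) = 0xD8; 0xD2 ⊕ 0xD8 = 0x0A.
P[1]: E(K, 0xD2) = 0x3B; 0x24 ⊕ 0x3B = 0x1F.
P[2]: E(K, 0x24) = 0x8D; 0x0C ⊕ 0x8D = 0x81.
P[3]: E(K, 0x0C) = 0x75; 0xCD ⊕ 0x75 = 0xB8.
P[4]: E(K, 0xCD) = 0x36; 0x7F ⊕ 0x36 = 0x49.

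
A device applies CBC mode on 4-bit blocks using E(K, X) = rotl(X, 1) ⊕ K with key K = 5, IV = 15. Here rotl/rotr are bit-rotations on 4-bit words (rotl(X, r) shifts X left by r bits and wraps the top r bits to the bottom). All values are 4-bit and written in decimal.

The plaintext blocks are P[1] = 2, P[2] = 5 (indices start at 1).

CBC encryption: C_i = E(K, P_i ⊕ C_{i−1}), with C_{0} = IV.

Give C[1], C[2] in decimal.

C[1]: P[1] ⊕ 15 = 13; E(K, 13) = 14.
C[2]: P[2] ⊕ 14 = 11; E(K, 11) = 2.

C[1] = 14, C[2] = 2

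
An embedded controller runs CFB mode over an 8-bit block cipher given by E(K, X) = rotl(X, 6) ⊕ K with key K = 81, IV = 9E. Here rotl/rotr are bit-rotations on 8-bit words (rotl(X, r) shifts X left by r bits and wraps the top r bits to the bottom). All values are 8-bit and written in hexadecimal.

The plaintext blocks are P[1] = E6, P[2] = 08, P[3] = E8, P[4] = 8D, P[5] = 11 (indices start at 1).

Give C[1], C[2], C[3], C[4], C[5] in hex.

C[1] = C0, C[2] = B9, C[3] = 07, C[4] = CD, C[5] = E3

CFB encryption: C_i = P_i ⊕ E(K, C_{i−1}), with C_{0} = IV.
C[1]: E(K, 9E) = 26; E6 ⊕ 26 = C0.
C[2]: E(K, C0) = B1; 08 ⊕ B1 = B9.
C[3]: E(K, B9) = EF; E8 ⊕ EF = 07.
C[4]: E(K, 07) = 40; 8D ⊕ 40 = CD.
C[5]: E(K, CD) = F2; 11 ⊕ F2 = E3.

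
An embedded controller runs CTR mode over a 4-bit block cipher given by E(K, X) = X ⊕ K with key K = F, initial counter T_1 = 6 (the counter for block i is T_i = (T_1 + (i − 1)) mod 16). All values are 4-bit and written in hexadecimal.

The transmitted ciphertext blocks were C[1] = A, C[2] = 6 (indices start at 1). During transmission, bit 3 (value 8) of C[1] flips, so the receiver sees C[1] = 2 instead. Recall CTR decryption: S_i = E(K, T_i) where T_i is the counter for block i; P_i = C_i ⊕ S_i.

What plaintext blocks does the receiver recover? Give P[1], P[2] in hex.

P[1] = B, P[2] = E

Only C[1] changed, to 2. In CTR, a change in C_i flips the same bit in P_i only; the keystream is unaffected. Decrypting the received ciphertext:
P[1]: T = 6, S = E(K, T) = 9; 2 ⊕ 9 = B.
P[2]: T = 7, S = E(K, T) = 8; 6 ⊕ 8 = E.
Blocks that differ from the original plaintext: P[1].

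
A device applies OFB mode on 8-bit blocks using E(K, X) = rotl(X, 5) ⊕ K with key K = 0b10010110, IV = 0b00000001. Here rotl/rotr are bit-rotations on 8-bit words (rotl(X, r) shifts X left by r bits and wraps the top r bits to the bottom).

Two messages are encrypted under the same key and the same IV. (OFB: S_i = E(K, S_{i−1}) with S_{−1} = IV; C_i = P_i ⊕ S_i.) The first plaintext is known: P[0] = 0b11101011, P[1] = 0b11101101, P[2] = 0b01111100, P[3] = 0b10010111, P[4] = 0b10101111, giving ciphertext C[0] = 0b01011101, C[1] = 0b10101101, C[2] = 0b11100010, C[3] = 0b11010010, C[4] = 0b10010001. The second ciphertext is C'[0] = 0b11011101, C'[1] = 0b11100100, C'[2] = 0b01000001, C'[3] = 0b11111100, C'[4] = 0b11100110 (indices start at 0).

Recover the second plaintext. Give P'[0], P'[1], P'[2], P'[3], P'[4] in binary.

P'[0] = 0b01101011, P'[1] = 0b10100100, P'[2] = 0b11011111, P'[3] = 0b10111001, P'[4] = 0b11011000

In OFB with a reused IV, both messages share the same keystream S_i, so C_i ⊕ C'_i = P_i ⊕ P'_i and thus P'_i = P_i ⊕ C_i ⊕ C'_i.
P'[0]: 0b11101011 ⊕ 0b01011101 ⊕ 0b11011101 = 0b01101011.
P'[1]: 0b11101101 ⊕ 0b10101101 ⊕ 0b11100100 = 0b10100100.
P'[2]: 0b01111100 ⊕ 0b11100010 ⊕ 0b01000001 = 0b11011111.
P'[3]: 0b10010111 ⊕ 0b11010010 ⊕ 0b11111100 = 0b10111001.
P'[4]: 0b10101111 ⊕ 0b10010001 ⊕ 0b11100110 = 0b11011000.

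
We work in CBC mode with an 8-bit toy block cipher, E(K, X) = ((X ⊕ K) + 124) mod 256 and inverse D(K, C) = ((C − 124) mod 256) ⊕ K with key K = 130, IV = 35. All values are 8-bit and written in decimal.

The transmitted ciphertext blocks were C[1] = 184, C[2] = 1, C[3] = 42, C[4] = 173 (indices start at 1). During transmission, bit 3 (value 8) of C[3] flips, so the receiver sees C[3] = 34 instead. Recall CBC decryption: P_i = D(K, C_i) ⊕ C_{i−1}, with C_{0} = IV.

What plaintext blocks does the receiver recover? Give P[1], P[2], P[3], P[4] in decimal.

P[1] = 157, P[2] = 191, P[3] = 37, P[4] = 145

Only C[3] changed, to 34. In CBC, a change in C_i garbles P_i and flips the same bit in P_{i+1}. Decrypting the received ciphertext:
P[1]: D(K, 184) = 190; 190 ⊕ 35 = 157.
P[2]: D(K, 1) = 7; 7 ⊕ 184 = 191.
P[3]: D(K, 34) = 36; 36 ⊕ 1 = 37.
P[4]: D(K, 173) = 179; 179 ⊕ 34 = 145.
Blocks that differ from the original plaintext: P[3], P[4].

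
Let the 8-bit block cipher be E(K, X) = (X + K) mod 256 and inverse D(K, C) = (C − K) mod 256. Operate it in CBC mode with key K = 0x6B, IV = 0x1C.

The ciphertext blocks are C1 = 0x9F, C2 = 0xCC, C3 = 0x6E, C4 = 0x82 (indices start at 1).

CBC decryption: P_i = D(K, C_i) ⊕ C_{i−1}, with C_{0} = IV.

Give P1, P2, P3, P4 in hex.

P1: D(K, 0x9F) = 0x34; 0x34 ⊕ 0x1C = 0x28.
P2: D(K, 0xCC) = 0x61; 0x61 ⊕ 0x9F = 0xFE.
P3: D(K, 0x6E) = 0x03; 0x03 ⊕ 0xCC = 0xCF.
P4: D(K, 0x82) = 0x17; 0x17 ⊕ 0x6E = 0x79.

P1 = 0x28, P2 = 0xFE, P3 = 0xCF, P4 = 0x79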